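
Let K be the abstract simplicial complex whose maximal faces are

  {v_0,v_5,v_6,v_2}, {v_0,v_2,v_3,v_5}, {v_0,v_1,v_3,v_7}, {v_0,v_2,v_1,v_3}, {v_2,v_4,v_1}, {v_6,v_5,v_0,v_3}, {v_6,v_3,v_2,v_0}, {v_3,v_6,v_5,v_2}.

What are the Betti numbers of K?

b_0 = 1, b_1 = 0, b_2 = 0, b_3 = 1.

Fix the vertex order v_0 < v_1 < v_2 < v_3 < v_4 < v_5 < v_6 < v_7 and write every simplex with vertices in increasing order. Then dim K = 3 and the simplices of K are:

  0-simplices (8): [v_0], [v_1], [v_2], [v_3], [v_4], [v_5], [v_6], [v_7]
  1-simplices (18): (18 of them)
  2-simplices (17): (17 of them)
  3-simplices (7): [v_0,v_1,v_2,v_3], [v_0,v_1,v_3,v_7], [v_0,v_2,v_3,v_5], [v_0,v_2,v_3,v_6], [v_0,v_2,v_5,v_6], [v_0,v_3,v_5,v_6], [v_2,v_3,v_5,v_6]

so the chain groups are C_0 ≅ Z^8, C_1 ≅ Z^18, C_2 ≅ Z^17, C_3 ≅ Z^7.

Boundary ∂_1: C_1 → C_0 is given by ∂[p,q] = [q] − [p]. For instance
  ∂[v_3,v_5] = [v_5] − [v_3].
As a 8×18 matrix over Z this has rank 7, with invariant factors (1,1,1,1,1,1,1).

∂_2: C_2 → C_1 acts by ∂[p,q,r] = [q,r] − [p,r] + [p,q]. For instance
  ∂[v_3,v_5,v_6] = [v_5,v_6] − [v_3,v_6] + [v_3,v_5],
  ∂[v_0,v_2,v_6] = [v_2,v_6] − [v_0,v_6] + [v_0,v_2].
The resulting 18×17 matrix has rank 11, and its Smith normal form has invariant factors (1,1,1,1,1,1,1,1,1,1,1).

Boundary ∂_3: C_3 → C_2 sends each 3-simplex σ to the alternating sum Σ_i (−1)^i (σ with its i-th vertex removed). For instance
  ∂[v_2,v_3,v_5,v_6] = [v_3,v_5,v_6] − [v_2,v_5,v_6] + [v_2,v_3,v_6] − [v_2,v_3,v_5],
  ∂[v_0,v_2,v_5,v_6] = [v_2,v_5,v_6] − [v_0,v_5,v_6] + [v_0,v_2,v_6] − [v_0,v_2,v_5].
This gives a 17×7 integer matrix of rank 6; reducing to Smith normal form yields diagonal entries (1,1,1,1,1,1).

Now H_k = ker ∂_k / im ∂_{k+1}, so:

  H_0: rank C_0 − rank ∂_1 = 8 − 7 = 1, and the invariant factors of ∂_1 are all 1, so H_0 ≅ Z.
  H_1: rank ker ∂_1 − rank ∂_2 = (18 − 7) − 11 = 0, and the invariant factors of ∂_2 are all 1, so H_1 ≅ 0.
  H_2: rank ker ∂_2 − rank ∂_3 = (17 − 11) − 6 = 0, and the invariant factors of ∂_3 are all 1, so H_2 ≅ 0.
  H_3: rank ker ∂_3 − rank ∂_4 = (7 − 6) − 0 = 1, and there is no ∂_4, so H_3 ≅ Z.

As a check, the Euler characteristic is 8 − 18 + 17 − 7 = 0, which agrees with 1 − 0 + 0 − 1 = 0.

Hence the Betti numbers are b_0 = 1, b_1 = 0, b_2 = 0, b_3 = 1.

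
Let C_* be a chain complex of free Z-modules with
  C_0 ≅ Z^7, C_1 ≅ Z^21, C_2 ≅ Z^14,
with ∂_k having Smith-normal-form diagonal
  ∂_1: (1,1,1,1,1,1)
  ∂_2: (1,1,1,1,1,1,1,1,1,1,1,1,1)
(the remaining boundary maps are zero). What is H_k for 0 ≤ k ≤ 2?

H_0: b_0 = 7 − 0 − 6 = 1; torsion from ∂_1 factors > 1: none. So H_0 ≅ Z.
H_1: b_1 = 21 − 6 − 13 = 2; torsion from ∂_2 factors > 1: none. So H_1 ≅ Z^2.
H_2: b_2 = 14 − 13 − 0 = 1; torsion from ∂_3 factors > 1: none. So H_2 ≅ Z.

H_0 ≅ Z,  H_1 ≅ Z^2,  H_2 ≅ Z.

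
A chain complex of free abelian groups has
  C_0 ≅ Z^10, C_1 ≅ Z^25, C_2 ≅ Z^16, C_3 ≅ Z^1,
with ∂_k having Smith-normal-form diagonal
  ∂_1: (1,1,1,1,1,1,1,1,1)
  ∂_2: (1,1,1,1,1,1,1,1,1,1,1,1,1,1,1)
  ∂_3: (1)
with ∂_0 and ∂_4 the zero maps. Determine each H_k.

H_0: b_0 = 10 − 0 − 9 = 1; torsion from ∂_1 factors > 1: none. So H_0 = Z.
H_1: b_1 = 25 − 9 − 15 = 1; torsion from ∂_2 factors > 1: none. So H_1 = Z.
H_2: b_2 = 16 − 15 − 1 = 0; torsion from ∂_3 factors > 1: none. So H_2 = 0.
H_3: b_3 = 1 − 1 − 0 = 0; torsion from ∂_4 factors > 1: none. So H_3 = 0.

H_0 = Z,  H_1 = Z,  H_2 = 0,  H_3 = 0.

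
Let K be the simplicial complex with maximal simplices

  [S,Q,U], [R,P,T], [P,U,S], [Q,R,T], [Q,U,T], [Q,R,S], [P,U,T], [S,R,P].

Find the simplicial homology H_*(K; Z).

H_0 = Z,  H_1 = 0,  H_2 = Z.

Order the vertices as P < Q < R < S < T < U. Listing each simplex with vertices in this order, K has dimension 2 with simplices:

  0-simplices (6): P, Q, R, S, T, U
  1-simplices (12): PR, PS, PT, PU, QR, QS, QT, QU, RS, RT, SU, TU
  2-simplices (8): PRS, PRT, PSU, PTU, QRS, QRT, QSU, QTU

Hence C_0 ≅ Z^6, C_1 ≅ Z^12, C_2 ≅ Z^8.

∂_1: C_1 → C_0 is given by ∂[p,q] = [q] − [p].
The resulting 6×12 matrix has rank 5, and its Smith normal form has invariant factors (1,1,1,1,1).

The boundary map ∂_2: C_2 → C_1 maps a triangle to the signed sum of its edges. For instance
  ∂PSU = SU − PU + PS,
  ∂QRT = RT − QT + QR.
This gives a 12×8 integer matrix of rank 7; reducing to Smith normal form yields diagonal entries (1,1,1,1,1,1,1).

Computing H_k = (kernel of ∂_k) / (image of ∂_{k+1}):

  H_0: rank C_0 − rank ∂_1 = 6 − 5 = 1, and the invariant factors of ∂_1 are all 1, so H_0 = Z.
  H_1: rank ker ∂_1 − rank ∂_2 = (12 − 5) − 7 = 0, and the invariant factors of ∂_2 are all 1, so H_1 = 0.
  H_2: rank ker ∂_2 − rank ∂_3 = (8 − 7) − 0 = 1, and there is no ∂_3, so H_2 = Z.

As a check, the Euler characteristic is 6 − 12 + 8 = 2, which agrees with 1 − 0 + 1 = 2.
(K is a triangulation of the 2-sphere S^2.)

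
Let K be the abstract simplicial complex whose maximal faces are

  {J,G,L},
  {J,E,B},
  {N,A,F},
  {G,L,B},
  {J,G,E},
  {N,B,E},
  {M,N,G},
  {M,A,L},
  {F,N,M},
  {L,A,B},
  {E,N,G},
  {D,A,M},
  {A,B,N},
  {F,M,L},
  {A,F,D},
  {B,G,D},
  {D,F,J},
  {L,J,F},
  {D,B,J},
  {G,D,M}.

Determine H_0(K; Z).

H_0 ≅ Z.

Take the total order A < B < D < E < F < G < J < L < M < N on the vertex set. Then K (dimension 2) consists of the simplices:

  0-simplices (10): A, B, D, E, F, G, J, L, M, N
  1-simplices (30): AB, AD, AF, AL, AM, AN, BD, BE, BG, BJ, BL, BN, DF, DG, DJ, DM, EG, EJ, EN, FJ, FL, FM, FN, GJ, GL, GM, GN, JL, LM, MN
  2-simplices (20): ABL, ABN, ADF, ADM, AFN, ALM, BDG, BDJ, BEJ, BEN, BGL, DFJ, DGM, EGJ, EGN, FJL, FLM, FMN, GJL, GMN

Hence C_0 ≅ Z^10, C_1 ≅ Z^30, C_2 ≅ Z^20.

Boundary ∂_1: C_1 → C_0 is given by ∂[p,q] = [q] − [p].
This gives a 10×30 integer matrix of rank 9; reducing to Smith normal form yields diagonal entries (1,1,1,1,1,1,1,1,1).

Boundary ∂_2: C_2 → C_1 acts by ∂[p,q,r] = [q,r] − [p,r] + [p,q]. For instance
  ∂ABN = BN − AN + AB,
  ∂ABL = BL − AL + AB.
As a 30×20 matrix over Z this has rank 20, with invariant factors (1,1,1,1,1,1,1,1,1,1,1,1,1,1,1,1,1,1,1,2).

Now H_k = ker ∂_k / im ∂_{k+1}, so:

  H_0: rank C_0 − rank ∂_1 = 10 − 9 = 1, and the invariant factors of ∂_1 are all 1, so H_0 ≅ Z.

(K is a triangulation of the Klein bottle.)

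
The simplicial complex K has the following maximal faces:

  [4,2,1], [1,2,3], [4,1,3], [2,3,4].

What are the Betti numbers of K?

K has 4 vertices, 6 edges, 4 triangles.
rank ∂_0 = 0, rank ∂_1 = 3 ⇒ b_0 = 4 − 0 − 3 = 1; all invariant factors of ∂_1 are 1 so no torsion. So H_0 = Z.
rank ∂_1 = 3, rank ∂_2 = 3 ⇒ b_1 = 6 − 3 − 3 = 0; all invariant factors of ∂_2 are 1 so no torsion. So H_1 = 0.
rank ∂_2 = 3, rank ∂_3 = 0 ⇒ b_2 = 4 − 3 − 0 = 1. So H_2 = Z.

b_0 = 1, b_1 = 0, b_2 = 1.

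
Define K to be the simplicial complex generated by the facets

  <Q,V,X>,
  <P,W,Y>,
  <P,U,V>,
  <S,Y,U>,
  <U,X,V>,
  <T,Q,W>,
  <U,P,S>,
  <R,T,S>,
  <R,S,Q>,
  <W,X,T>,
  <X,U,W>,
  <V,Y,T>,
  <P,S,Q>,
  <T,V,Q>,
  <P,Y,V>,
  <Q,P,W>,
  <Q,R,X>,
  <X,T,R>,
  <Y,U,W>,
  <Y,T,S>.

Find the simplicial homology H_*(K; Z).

H_0 = Z,  H_1 = Z ⊕ Z_2,  H_2 = 0.

Order the vertices as P < Q < R < S < T < U < V < W < X < Y. Listing each simplex with vertices in this order, K has dimension 2 with simplices:

  0-simplices (10): P, Q, R, S, T, U, V, W, X, Y
  1-simplices (30): PQ, PS, PU, PV, PW, PY, QR, QS, QT, QV, QW, QX, RS, RT, RX, ST, SU, SY, TV, TW, TX, TY, UV, UW, UX, UY, VX, VY, WX, WY
  2-simplices (20): PQS, PQW, PSU, PUV, PVY, PWY, QRS, QRX, QTV, QTW, QVX, RST, RTX, STY, SUY, TVY, TWX, UVX, UWX, UWY

so the chain groups are C_0 ≅ Z^10, C_1 ≅ Z^30, C_2 ≅ Z^20.

Boundary ∂_1: C_1 → C_0 is given by ∂[p,q] = [q] − [p].
The resulting 10×30 matrix has rank 9, and its Smith normal form has invariant factors (1,1,1,1,1,1,1,1,1).

∂_2: C_2 → C_1 maps a triangle to the signed sum of its edges. For instance
  ∂STY = TY − SY + ST,
  ∂TVY = VY − TY + TV.
This gives a 30×20 integer matrix of rank 20; reducing to Smith normal form yields diagonal entries (1,1,1,1,1,1,1,1,1,1,1,1,1,1,1,1,1,1,1,2).

Now H_k = ker ∂_k / im ∂_{k+1}, so:

  H_0: rank C_0 − rank ∂_1 = 10 − 9 = 1, and the invariant factors of ∂_1 are all 1, so H_0 = Z.
  H_1: rank ker ∂_1 − rank ∂_2 = (30 − 9) − 20 = 1, and ∂_2 has invariant factor 2 > 1, so H_1 = Z ⊕ Z_2.
  H_2: rank ker ∂_2 − rank ∂_3 = (20 − 20) − 0 = 0, and there is no ∂_3, so H_2 = 0.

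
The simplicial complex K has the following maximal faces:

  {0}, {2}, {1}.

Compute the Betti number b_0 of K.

K has 3 vertices.
rank ∂_0 = 0, rank ∂_1 = 0 ⇒ b_0 = 3 − 0 − 0 = 3. So H_0 ≅ Z^3.

b_0 = 3.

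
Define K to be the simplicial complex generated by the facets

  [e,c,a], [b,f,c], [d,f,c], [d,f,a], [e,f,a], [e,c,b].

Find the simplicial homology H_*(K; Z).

Take the total order a < b < c < d < e < f on the vertex set. Then K (dimension 2) consists of the simplices:

  0-simplices (6): a, b, c, d, e, f
  1-simplices (12): ac, ad, ae, af, bc, be, bf, cd, ce, cf, df, ef
  2-simplices (6): ace, adf, aef, bce, bcf, cdf

giving chain groups C_0 ≅ Z^6, C_1 ≅ Z^12, C_2 ≅ Z^6.

The boundary map ∂_1: C_1 → C_0 sends each edge [p,q] (with p < q) to q − p.
As a 6×12 matrix over Z this has rank 5, with invariant factors (1,1,1,1,1).

∂_2: C_2 → C_1 acts by ∂[p,q,r] = [q,r] − [p,r] + [p,q]. For instance
  ∂bce = ce − be + bc,
  ∂bcf = cf − bf + bc.
As a 12×6 matrix over Z this has rank 6, with invariant factors (1,1,1,1,1,1).

Computing H_k = (kernel of ∂_k) / (image of ∂_{k+1}):

  H_0: rank C_0 − rank ∂_1 = 6 − 5 = 1, and the invariant factors of ∂_1 are all 1, so H_0 = Z.
  H_1: rank ker ∂_1 − rank ∂_2 = (12 − 5) − 6 = 1, and the invariant factors of ∂_2 are all 1, so H_1 = Z.
  H_2: rank ker ∂_2 − rank ∂_3 = (6 − 6) − 0 = 0, and there is no ∂_3, so H_2 = 0.

(K is a triangulation of the cylinder S^1 x I.)

H_0 ≅ Z,  H_1 ≅ Z,  H_2 = 0.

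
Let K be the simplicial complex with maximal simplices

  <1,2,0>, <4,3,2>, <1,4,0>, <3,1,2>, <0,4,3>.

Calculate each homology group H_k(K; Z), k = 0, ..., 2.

Take the total order 0 < 1 < 2 < 3 < 4 on the vertex set. Then K (dimension 2) consists of the simplices:

  0-simplices (5): [0], [1], [2], [3], [4]
  1-simplices (10): [0,1], [0,2], [0,3], [0,4], [1,2], [1,3], [1,4], [2,3], [2,4], [3,4]
  2-simplices (5): [0,1,2], [0,1,4], [0,3,4], [1,2,3], [2,3,4]

giving chain groups C_0 ≅ Z^5, C_1 ≅ Z^10, C_2 ≅ Z^5.

Boundary ∂_1: C_1 → C_0 maps an edge to its endpoints' difference, ∂[p,q] = q − p. For instance
  ∂[1,3] = [3] − [1].
The resulting 5×10 matrix has rank 4, and its Smith normal form has invariant factors (1,1,1,1).

∂_2: C_2 → C_1 maps a triangle to the signed sum of its edges. For instance
  ∂[1,2,3] = [2,3] − [1,3] + [1,2],
  ∂[0,3,4] = [3,4] − [0,4] + [0,3].
This gives a 10×5 integer matrix of rank 5; reducing to Smith normal form yields diagonal entries (1,1,1,1,1).

Reading off H_k = ker ∂_k / im ∂_{k+1}:

  H_0: rank C_0 − rank ∂_1 = 5 − 4 = 1, and the invariant factors of ∂_1 are all 1, so H_0 = Z.
  H_1: rank ker ∂_1 − rank ∂_2 = (10 − 4) − 5 = 1, and the invariant factors of ∂_2 are all 1, so H_1 = Z.
  H_2: rank ker ∂_2 − rank ∂_3 = (5 − 5) − 0 = 0, and there is no ∂_3, so H_2 = 0.

As a check, the Euler characteristic is 5 − 10 + 5 = 0, which agrees with 1 − 1 + 0 = 0.

H_0 ≅ Z,  H_1 ≅ Z,  H_2 = 0.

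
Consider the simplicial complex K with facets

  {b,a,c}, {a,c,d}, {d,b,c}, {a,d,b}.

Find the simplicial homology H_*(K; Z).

H_0 ≅ Z,  H_1 = 0,  H_2 ≅ Z.

Fix the vertex order a < b < c < d and write every simplex with vertices in increasing order. Then dim K = 2 and the simplices of K are:

  0-simplices (4): a, b, c, d
  1-simplices (6): ab, ac, ad, bc, bd, cd
  2-simplices (4): abc, abd, acd, bcd

Hence C_0 ≅ Z^4, C_1 ≅ Z^6, C_2 ≅ Z^4.

∂_1: C_1 → C_0 is given by ∂[p,q] = [q] − [p].
As a 4×6 matrix over Z this has rank 3, with invariant factors (1,1,1).

The boundary map ∂_2: C_2 → C_1 acts by ∂[p,q,r] = [q,r] − [p,r] + [p,q]. For instance
  ∂bcd = cd − bd + bc,
  ∂abc = bc − ac + ab.
The 6×4 boundary matrix has rank 3 and Smith normal form diag(1,1,1).

From H_k ≅ ker(∂_k) / im(∂_{k+1}) we obtain:

  H_0: rank C_0 − rank ∂_1 = 4 − 3 = 1, and the invariant factors of ∂_1 are all 1, so H_0 = Z.
  H_1: rank ker ∂_1 − rank ∂_2 = (6 − 3) − 3 = 0, and the invariant factors of ∂_2 are all 1, so H_1 = 0.
  H_2: rank ker ∂_2 − rank ∂_3 = (4 − 3) − 0 = 1, and there is no ∂_3, so H_2 = Z.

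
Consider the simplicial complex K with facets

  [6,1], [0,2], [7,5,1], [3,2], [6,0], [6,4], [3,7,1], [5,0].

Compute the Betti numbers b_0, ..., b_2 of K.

Order the vertices as 0 < 1 < 2 < 3 < 4 < 5 < 6 < 7. Listing each simplex with vertices in this order, K has dimension 2 with simplices:

  0-simplices (8): [0], [1], [2], [3], [4], [5], [6], [7]
  1-simplices (11): [0,2], [0,5], [0,6], [1,3], [1,5], [1,6], [1,7], [2,3], [3,7], [4,6], [5,7]
  2-simplices (2): [1,3,7], [1,5,7]

so the chain groups are C_0 ≅ Z^8, C_1 ≅ Z^11, C_2 ≅ Z^2.

The boundary map ∂_1: C_1 → C_0 is given by ∂[p,q] = [q] − [p]. For instance
  ∂[3,7] = [7] − [3].
The resulting 8×11 matrix has rank 7, and its Smith normal form has invariant factors (1,1,1,1,1,1,1).

The boundary map ∂_2: C_2 → C_1 sends each 2-simplex [p,q,r] to [q,r] − [p,r] + [p,q]. For instance
  ∂[1,3,7] = [3,7] − [1,7] + [1,3],
  ∂[1,5,7] = [5,7] − [1,7] + [1,5].
This gives a 11×2 integer matrix of rank 2; reducing to Smith normal form yields diagonal entries (1,1).

Computing H_k = (kernel of ∂_k) / (image of ∂_{k+1}):

  H_0: rank C_0 − rank ∂_1 = 8 − 7 = 1, and the invariant factors of ∂_1 are all 1, so H_0 ≅ Z.
  H_1: rank ker ∂_1 − rank ∂_2 = (11 − 7) − 2 = 2, and the invariant factors of ∂_2 are all 1, so H_1 ≅ Z^2.
  H_2: rank ker ∂_2 − rank ∂_3 = (2 − 2) − 0 = 0, and there is no ∂_3, so H_2 ≅ 0.

As a check, the Euler characteristic is 8 − 11 + 2 = -1, which agrees with 1 − 2 + 0 = -1.

Hence the Betti numbers are b_0 = 1, b_1 = 2, b_2 = 0.

b_0 = 1, b_1 = 2, b_2 = 0.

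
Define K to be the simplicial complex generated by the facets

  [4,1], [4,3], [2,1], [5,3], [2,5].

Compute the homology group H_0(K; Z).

Take the total order 1 < 2 < 3 < 4 < 5 on the vertex set. Then K (dimension 1) consists of the simplices:

  0-simplices (5): [1], [2], [3], [4], [5]
  1-simplices (5): [1,2], [1,4], [2,5], [3,4], [3,5]

Hence C_0 ≅ Z^5, C_1 ≅ Z^5.

∂_1: C_1 → C_0 sends each edge [p,q] (with p < q) to q − p.
The resulting 5×5 matrix has rank 4, and its Smith normal form has invariant factors (1,1,1,1).

Now H_k = ker ∂_k / im ∂_{k+1}, so:

  H_0: rank C_0 − rank ∂_1 = 5 − 4 = 1, and the invariant factors of ∂_1 are all 1, so H_0 = Z.

(K is a triangulation of the circle S^1.)

H_0 = Z.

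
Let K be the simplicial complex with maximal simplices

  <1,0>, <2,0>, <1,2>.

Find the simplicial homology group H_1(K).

H_1 ≅ Z.

Order the vertices as 0 < 1 < 2. Listing each simplex with vertices in this order, K has dimension 1 with simplices:

  0-simplices (3): [0], [1], [2]
  1-simplices (3): [0,1], [0,2], [1,2]

giving chain groups C_0 ≅ Z^3, C_1 ≅ Z^3.

Boundary ∂_1: C_1 → C_0 sends each edge [p,q] (with p < q) to q − p. For instance
  ∂[1,2] = [2] − [1].
This gives a 3×3 integer matrix of rank 2; reducing to Smith normal form yields diagonal entries (1,1).

From H_k ≅ ker(∂_k) / im(∂_{k+1}) we obtain:

  H_1: rank ker ∂_1 − rank ∂_2 = (3 − 2) − 0 = 1, and there is no ∂_2, so H_1 ≅ Z.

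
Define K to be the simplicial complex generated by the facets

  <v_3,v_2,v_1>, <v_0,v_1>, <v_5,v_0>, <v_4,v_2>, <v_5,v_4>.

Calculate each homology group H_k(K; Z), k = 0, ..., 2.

H_0 ≅ Z,  H_1 ≅ Z,  H_2 = 0.

We work with the vertex ordering v_0 < v_1 < v_2 < v_3 < v_4 < v_5. The simplices of K, each written with vertices in increasing order, are:

  0-simplices (6): [v_0], [v_1], [v_2], [v_3], [v_4], [v_5]
  1-simplices (7): [v_0,v_1], [v_0,v_5], [v_1,v_2], [v_1,v_3], [v_2,v_3], [v_2,v_4], [v_4,v_5]
  2-simplices (1): [v_1,v_2,v_3]

so the chain groups are C_0 ≅ Z^6, C_1 ≅ Z^7, C_2 ≅ Z^1.

Boundary ∂_1: C_1 → C_0 sends each edge [p,q] (with p < q) to q − p. For instance
  ∂[v_4,v_5] = [v_5] − [v_4].
As a 6×7 matrix over Z this has rank 5, with invariant factors (1,1,1,1,1).

Boundary ∂_2: C_2 → C_1 maps a triangle to the signed sum of its edges. For instance
  ∂[v_1,v_2,v_3] = [v_2,v_3] − [v_1,v_3] + [v_1,v_2].
The resulting 7×1 matrix has rank 1, and its Smith normal form has invariant factors (1).

Now H_k = ker ∂_k / im ∂_{k+1}, so:

  H_0: rank C_0 − rank ∂_1 = 6 − 5 = 1, and the invariant factors of ∂_1 are all 1, so H_0 = Z.
  H_1: rank ker ∂_1 − rank ∂_2 = (7 − 5) − 1 = 1, and the invariant factors of ∂_2 are all 1, so H_1 = Z.
  H_2: rank ker ∂_2 − rank ∂_3 = (1 − 1) − 0 = 0, and there is no ∂_3, so H_2 = 0.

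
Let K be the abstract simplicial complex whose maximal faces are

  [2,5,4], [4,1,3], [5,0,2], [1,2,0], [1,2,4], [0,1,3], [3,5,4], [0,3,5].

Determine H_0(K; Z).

We work with the vertex ordering 0 < 1 < 2 < 3 < 4 < 5. The simplices of K, each written with vertices in increasing order, are:

  0-simplices (6): [0], [1], [2], [3], [4], [5]
  1-simplices (12): [0,1], [0,2], [0,3], [0,5], [1,2], [1,3], [1,4], [2,4], [2,5], [3,4], [3,5], [4,5]
  2-simplices (8): [0,1,2], [0,1,3], [0,2,5], [0,3,5], [1,2,4], [1,3,4], [2,4,5], [3,4,5]

giving chain groups C_0 ≅ Z^6, C_1 ≅ Z^12, C_2 ≅ Z^8.

∂_1: C_1 → C_0 maps an edge to its endpoints' difference, ∂[p,q] = q − p. For instance
  ∂[1,3] = [3] − [1].
As a 6×12 matrix over Z this has rank 5, with invariant factors (1,1,1,1,1).

∂_2: C_2 → C_1 sends each 2-simplex [p,q,r] to [q,r] − [p,r] + [p,q]. For instance
  ∂[1,2,4] = [2,4] − [1,4] + [1,2],
  ∂[2,4,5] = [4,5] − [2,5] + [2,4].
The resulting 12×8 matrix has rank 7, and its Smith normal form has invariant factors (1,1,1,1,1,1,1).

From H_k ≅ ker(∂_k) / im(∂_{k+1}) we obtain:

  H_0: rank C_0 − rank ∂_1 = 6 − 5 = 1, and the invariant factors of ∂_1 are all 1, so H_0 ≅ Z.

(K is a triangulation of the 2-sphere S^2.)

H_0 = Z.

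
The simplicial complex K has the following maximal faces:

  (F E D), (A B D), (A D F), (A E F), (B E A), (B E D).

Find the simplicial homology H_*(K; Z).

H_0 ≅ Z,  H_1 = 0,  H_2 ≅ Z.

We work with the vertex ordering A < B < D < E < F. The simplices of K, each written with vertices in increasing order, are:

  0-simplices (5): A, B, D, E, F
  1-simplices (9): AB, AD, AE, AF, BD, BE, DE, DF, EF
  2-simplices (6): ABD, ABE, ADF, AEF, BDE, DEF

Hence C_0 ≅ Z^5, C_1 ≅ Z^9, C_2 ≅ Z^6.

The boundary map ∂_1: C_1 → C_0 maps an edge to its endpoints' difference, ∂[p,q] = q − p. For instance
  ∂EF = F − E.
This gives a 5×9 integer matrix of rank 4; reducing to Smith normal form yields diagonal entries (1,1,1,1).

The boundary map ∂_2: C_2 → C_1 maps a triangle to the signed sum of its edges. For instance
  ∂BDE = DE − BE + BD,
  ∂DEF = EF − DF + DE.
The resulting 9×6 matrix has rank 5, and its Smith normal form has invariant factors (1,1,1,1,1).

Reading off H_k = ker ∂_k / im ∂_{k+1}:

  H_0: rank C_0 − rank ∂_1 = 5 − 4 = 1, and the invariant factors of ∂_1 are all 1, so H_0 ≅ Z.
  H_1: rank ker ∂_1 − rank ∂_2 = (9 − 4) − 5 = 0, and the invariant factors of ∂_2 are all 1, so H_1 ≅ 0.
  H_2: rank ker ∂_2 − rank ∂_3 = (6 − 5) − 0 = 1, and there is no ∂_3, so H_2 ≅ Z.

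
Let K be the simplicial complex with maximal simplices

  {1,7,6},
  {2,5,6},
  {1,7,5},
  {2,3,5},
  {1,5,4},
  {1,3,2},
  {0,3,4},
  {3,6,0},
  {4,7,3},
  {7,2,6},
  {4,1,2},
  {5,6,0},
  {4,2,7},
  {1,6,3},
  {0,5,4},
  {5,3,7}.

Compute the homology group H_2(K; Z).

Take the total order 0 < 1 < 2 < 3 < 4 < 5 < 6 < 7 on the vertex set. Then K (dimension 2) consists of the simplices:

  0-simplices (8): [0], [1], [2], [3], [4], [5], [6], [7]
  1-simplices (24): (24 of them)
  2-simplices (16): [0,3,4], [0,3,6], [0,4,5], [0,5,6], [1,2,3], [1,2,4], [1,3,6], [1,4,5], [1,5,7], [1,6,7], [2,3,5], [2,4,7], [2,5,6], [2,6,7], [3,4,7], [3,5,7]

giving chain groups C_0 ≅ Z^8, C_1 ≅ Z^24, C_2 ≅ Z^16.

∂_1: C_1 → C_0 is given by ∂[p,q] = [q] − [p]. For instance
  ∂[5,6] = [6] − [5].
The resulting 8×24 matrix has rank 7, and its Smith normal form has invariant factors (1,1,1,1,1,1,1).

∂_2: C_2 → C_1 maps a triangle to the signed sum of its edges. For instance
  ∂[1,2,3] = [2,3] − [1,3] + [1,2],
  ∂[2,3,5] = [3,5] − [2,5] + [2,3].
This gives a 24×16 integer matrix of rank 15; reducing to Smith normal form yields diagonal entries (1,1,1,1,1,1,1,1,1,1,1,1,1,1,1).

Reading off H_k = ker ∂_k / im ∂_{k+1}:

  H_2: rank ker ∂_2 − rank ∂_3 = (16 − 15) − 0 = 1, and there is no ∂_3, so H_2 = Z.

H_2 = Z.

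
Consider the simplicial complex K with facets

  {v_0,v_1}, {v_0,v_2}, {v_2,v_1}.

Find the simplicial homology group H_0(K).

H_0 = Z.

Take the total order v_0 < v_1 < v_2 on the vertex set. Then K (dimension 1) consists of the simplices:

  0-simplices (3): [v_0], [v_1], [v_2]
  1-simplices (3): [v_0,v_1], [v_0,v_2], [v_1,v_2]

so the chain groups are C_0 ≅ Z^3, C_1 ≅ Z^3.

∂_1: C_1 → C_0 sends each edge [p,q] (with p < q) to q − p.
As a 3×3 matrix over Z this has rank 2, with invariant factors (1,1).

From H_k ≅ ker(∂_k) / im(∂_{k+1}) we obtain:

  H_0: rank C_0 − rank ∂_1 = 3 − 2 = 1, and the invariant factors of ∂_1 are all 1, so H_0 ≅ Z.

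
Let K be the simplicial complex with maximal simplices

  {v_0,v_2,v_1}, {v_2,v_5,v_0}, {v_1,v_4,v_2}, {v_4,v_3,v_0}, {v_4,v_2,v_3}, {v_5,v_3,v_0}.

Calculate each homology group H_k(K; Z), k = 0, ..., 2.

Fix the vertex order v_0 < v_1 < v_2 < v_3 < v_4 < v_5 and write every simplex with vertices in increasing order. Then dim K = 2 and the simplices of K are:

  0-simplices (6): [v_0], [v_1], [v_2], [v_3], [v_4], [v_5]
  1-simplices (12): [v_0,v_1], [v_0,v_2], [v_0,v_3], [v_0,v_4], [v_0,v_5], [v_1,v_2], [v_1,v_4], [v_2,v_3], [v_2,v_4], [v_2,v_5], [v_3,v_4], [v_3,v_5]
  2-simplices (6): [v_0,v_1,v_2], [v_0,v_2,v_5], [v_0,v_3,v_4], [v_0,v_3,v_5], [v_1,v_2,v_4], [v_2,v_3,v_4]

giving chain groups C_0 ≅ Z^6, C_1 ≅ Z^12, C_2 ≅ Z^6.

Boundary ∂_1: C_1 → C_0 maps an edge to its endpoints' difference, ∂[p,q] = q − p. For instance
  ∂[v_2,v_4] = [v_4] − [v_2].
The 6×12 boundary matrix has rank 5 and Smith normal form diag(1,1,1,1,1).

∂_2: C_2 → C_1 acts by ∂[p,q,r] = [q,r] − [p,r] + [p,q]. For instance
  ∂[v_0,v_1,v_2] = [v_1,v_2] − [v_0,v_2] + [v_0,v_1],
  ∂[v_0,v_3,v_5] = [v_3,v_5] − [v_0,v_5] + [v_0,v_3].
As a 12×6 matrix over Z this has rank 6, with invariant factors (1,1,1,1,1,1).

Now H_k = ker ∂_k / im ∂_{k+1}, so:

  H_0: rank C_0 − rank ∂_1 = 6 − 5 = 1, and the invariant factors of ∂_1 are all 1, so H_0 = Z.
  H_1: rank ker ∂_1 − rank ∂_2 = (12 − 5) − 6 = 1, and the invariant factors of ∂_2 are all 1, so H_1 = Z.
  H_2: rank ker ∂_2 − rank ∂_3 = (6 − 6) − 0 = 0, and there is no ∂_3, so H_2 = 0.

H_0 ≅ Z,  H_1 ≅ Z,  H_2 = 0.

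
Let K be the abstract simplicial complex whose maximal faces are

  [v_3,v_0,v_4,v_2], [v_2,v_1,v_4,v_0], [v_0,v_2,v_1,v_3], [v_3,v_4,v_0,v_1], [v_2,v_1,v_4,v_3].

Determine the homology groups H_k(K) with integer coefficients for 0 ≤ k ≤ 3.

We work with the vertex ordering v_0 < v_1 < v_2 < v_3 < v_4. The simplices of K, each written with vertices in increasing order, are:

  0-simplices (5): [v_0], [v_1], [v_2], [v_3], [v_4]
  1-simplices (10): [v_0,v_1], [v_0,v_2], [v_0,v_3], [v_0,v_4], [v_1,v_2], [v_1,v_3], [v_1,v_4], [v_2,v_3], [v_2,v_4], [v_3,v_4]
  2-simplices (10): [v_0,v_1,v_2], [v_0,v_1,v_3], [v_0,v_1,v_4], [v_0,v_2,v_3], [v_0,v_2,v_4], [v_0,v_3,v_4], [v_1,v_2,v_3], [v_1,v_2,v_4], [v_1,v_3,v_4], [v_2,v_3,v_4]
  3-simplices (5): [v_0,v_1,v_2,v_3], [v_0,v_1,v_2,v_4], [v_0,v_1,v_3,v_4], [v_0,v_2,v_3,v_4], [v_1,v_2,v_3,v_4]

Hence C_0 ≅ Z^5, C_1 ≅ Z^10, C_2 ≅ Z^10, C_3 ≅ Z^5.

Boundary ∂_1: C_1 → C_0 sends each edge [p,q] (with p < q) to q − p.
The 5×10 boundary matrix has rank 4 and Smith normal form diag(1,1,1,1).

The boundary map ∂_2: C_2 → C_1 maps a triangle to the signed sum of its edges. For instance
  ∂[v_1,v_3,v_4] = [v_3,v_4] − [v_1,v_4] + [v_1,v_3],
  ∂[v_1,v_2,v_4] = [v_2,v_4] − [v_1,v_4] + [v_1,v_2].
This gives a 10×10 integer matrix of rank 6; reducing to Smith normal form yields diagonal entries (1,1,1,1,1,1).

The boundary map ∂_3: C_3 → C_2 sends each 3-simplex σ to the alternating sum Σ_i (−1)^i (σ with its i-th vertex removed). For instance
  ∂[v_0,v_1,v_2,v_4] = [v_1,v_2,v_4] − [v_0,v_2,v_4] + [v_0,v_1,v_4] − [v_0,v_1,v_2],
  ∂[v_0,v_1,v_2,v_3] = [v_1,v_2,v_3] − [v_0,v_2,v_3] + [v_0,v_1,v_3] − [v_0,v_1,v_2].
This gives a 10×5 integer matrix of rank 4; reducing to Smith normal form yields diagonal entries (1,1,1,1).

Computing H_k = (kernel of ∂_k) / (image of ∂_{k+1}):

  H_0: rank C_0 − rank ∂_1 = 5 − 4 = 1, and the invariant factors of ∂_1 are all 1, so H_0 ≅ Z.
  H_1: rank ker ∂_1 − rank ∂_2 = (10 − 4) − 6 = 0, and the invariant factors of ∂_2 are all 1, so H_1 ≅ 0.
  H_2: rank ker ∂_2 − rank ∂_3 = (10 − 6) − 4 = 0, and the invariant factors of ∂_3 are all 1, so H_2 ≅ 0.
  H_3: rank ker ∂_3 − rank ∂_4 = (5 − 4) − 0 = 1, and there is no ∂_4, so H_3 ≅ Z.

H_0 ≅ Z,  H_1 = 0,  H_2 = 0,  H_3 ≅ Z.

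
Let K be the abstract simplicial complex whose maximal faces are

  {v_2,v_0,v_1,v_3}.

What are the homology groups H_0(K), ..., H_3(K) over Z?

K has 4 vertices, 6 edges, 4 triangles, 1 3-simplex.
rank ∂_0 = 0, rank ∂_1 = 3 ⇒ b_0 = 4 − 0 − 3 = 1; all invariant factors of ∂_1 are 1 so no torsion. So H_0 = Z.
rank ∂_1 = 3, rank ∂_2 = 3 ⇒ b_1 = 6 − 3 − 3 = 0; all invariant factors of ∂_2 are 1 so no torsion. So H_1 = 0.
rank ∂_2 = 3, rank ∂_3 = 1 ⇒ b_2 = 4 − 3 − 1 = 0; all invariant factors of ∂_3 are 1 so no torsion. So H_2 = 0.
rank ∂_3 = 1, rank ∂_4 = 0 ⇒ b_3 = 1 − 1 − 0 = 0. So H_3 = 0.

H_0 = Z,  H_1 = 0,  H_2 = 0,  H_3 = 0.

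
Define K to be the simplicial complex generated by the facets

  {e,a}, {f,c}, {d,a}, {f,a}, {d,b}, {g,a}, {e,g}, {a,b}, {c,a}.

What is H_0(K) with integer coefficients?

Take the total order a < b < c < d < e < f < g on the vertex set. Then K (dimension 1) consists of the simplices:

  0-simplices (7): a, b, c, d, e, f, g
  1-simplices (9): ab, ac, ad, ae, af, ag, bd, cf, eg

giving chain groups C_0 ≅ Z^7, C_1 ≅ Z^9.

The boundary map ∂_1: C_1 → C_0 is given by ∂[p,q] = [q] − [p].
As a 7×9 matrix over Z this has rank 6, with invariant factors (1,1,1,1,1,1).

Reading off H_k = ker ∂_k / im ∂_{k+1}:

  H_0: rank C_0 − rank ∂_1 = 7 − 6 = 1, and the invariant factors of ∂_1 are all 1, so H_0 ≅ Z.

H_0 = Z.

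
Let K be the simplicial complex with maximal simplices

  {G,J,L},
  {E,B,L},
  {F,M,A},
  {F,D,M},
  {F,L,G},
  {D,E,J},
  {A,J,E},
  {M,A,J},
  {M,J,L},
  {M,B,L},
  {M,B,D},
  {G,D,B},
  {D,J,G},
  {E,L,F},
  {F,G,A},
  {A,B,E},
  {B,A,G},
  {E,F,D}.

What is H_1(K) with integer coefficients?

Take the total order A < B < D < E < F < G < J < L < M on the vertex set. Then K (dimension 2) consists of the simplices:

  0-simplices (9): A, B, D, E, F, G, J, L, M
  1-simplices (27): AB, AE, AF, AG, AJ, AM, BD, BE, BG, BL, BM, DE, DF, DG, DJ, DM, EF, EJ, EL, FG, FL, FM, GJ, GL, JL, JM, LM
  2-simplices (18): ABE, ABG, AEJ, AFG, AFM, AJM, BDG, BDM, BEL, BLM, DEF, DEJ, DFM, DGJ, EFL, FGL, GJL, JLM

so the chain groups are C_0 ≅ Z^9, C_1 ≅ Z^27, C_2 ≅ Z^18.

Boundary ∂_1: C_1 → C_0 sends each edge [p,q] (with p < q) to q − p. For instance
  ∂EL = L − E.
This gives a 9×27 integer matrix of rank 8; reducing to Smith normal form yields diagonal entries (1,1,1,1,1,1,1,1).

The boundary map ∂_2: C_2 → C_1 maps a triangle to the signed sum of its edges. For instance
  ∂BLM = LM − BM + BL,
  ∂DEF = EF − DF + DE.
The 27×18 boundary matrix has rank 17 and Smith normal form diag(1,1,1,1,1,1,1,1,1,1,1,1,1,1,1,1,1).

Reading off H_k = ker ∂_k / im ∂_{k+1}:

  H_1: rank ker ∂_1 − rank ∂_2 = (27 − 8) − 17 = 2, and the invariant factors of ∂_2 are all 1, so H_1 = Z^2.

H_1 ≅ Z^2.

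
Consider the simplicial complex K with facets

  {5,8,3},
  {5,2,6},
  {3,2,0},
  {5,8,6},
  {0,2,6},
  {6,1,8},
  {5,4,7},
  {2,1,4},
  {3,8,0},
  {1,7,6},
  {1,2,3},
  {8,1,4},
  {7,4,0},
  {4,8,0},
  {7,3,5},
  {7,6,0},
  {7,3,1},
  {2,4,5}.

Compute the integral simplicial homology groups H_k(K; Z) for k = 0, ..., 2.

H_0 ≅ Z,  H_1 ≅ Z^2,  H_2 ≅ Z.

Order the vertices as 0 < 1 < 2 < 3 < 4 < 5 < 6 < 7 < 8. Listing each simplex with vertices in this order, K has dimension 2 with simplices:

  0-simplices (9): [0], [1], [2], [3], [4], [5], [6], [7], [8]
  1-simplices (27): (27 of them)
  2-simplices (18): [0,2,3], [0,2,6], [0,3,8], [0,4,7], [0,4,8], [0,6,7], [1,2,3], [1,2,4], [1,3,7], [1,4,8], [1,6,7], [1,6,8], [2,4,5], [2,5,6], [3,5,7], [3,5,8], [4,5,7], [5,6,8]

Hence C_0 ≅ Z^9, C_1 ≅ Z^27, C_2 ≅ Z^18.

The boundary map ∂_1: C_1 → C_0 maps an edge to its endpoints' difference, ∂[p,q] = q − p.
The 9×27 boundary matrix has rank 8 and Smith normal form diag(1,1,1,1,1,1,1,1).

Boundary ∂_2: C_2 → C_1 acts by ∂[p,q,r] = [q,r] − [p,r] + [p,q]. For instance
  ∂[2,5,6] = [5,6] − [2,6] + [2,5],
  ∂[1,4,8] = [4,8] − [1,8] + [1,4].
As a 27×18 matrix over Z this has rank 17, with invariant factors (1,1,1,1,1,1,1,1,1,1,1,1,1,1,1,1,1).

Reading off H_k = ker ∂_k / im ∂_{k+1}:

  H_0: rank C_0 − rank ∂_1 = 9 − 8 = 1, and the invariant factors of ∂_1 are all 1, so H_0 ≅ Z.
  H_1: rank ker ∂_1 − rank ∂_2 = (27 − 8) − 17 = 2, and the invariant factors of ∂_2 are all 1, so H_1 ≅ Z^2.
  H_2: rank ker ∂_2 − rank ∂_3 = (18 − 17) − 0 = 1, and there is no ∂_3, so H_2 ≅ Z.

As a check, the Euler characteristic is 9 − 27 + 18 = 0, which agrees with 1 − 2 + 1 = 0.
(K is a triangulation of the torus T^2.)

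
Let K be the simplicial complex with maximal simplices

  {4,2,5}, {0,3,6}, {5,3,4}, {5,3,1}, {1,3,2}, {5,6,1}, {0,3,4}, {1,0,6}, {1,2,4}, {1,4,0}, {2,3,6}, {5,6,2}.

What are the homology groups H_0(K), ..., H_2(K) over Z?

H_0 ≅ Z,  H_1 ≅ Z/2,  H_2 = 0.

Order the vertices as 0 < 1 < 2 < 3 < 4 < 5 < 6. Listing each simplex with vertices in this order, K has dimension 2 with simplices:

  0-simplices (7): [0], [1], [2], [3], [4], [5], [6]
  1-simplices (18): [0,1], [0,3], [0,4], [0,6], [1,2], [1,3], [1,4], [1,5], [1,6], [2,3], [2,4], [2,5], [2,6], [3,4], [3,5], [3,6], [4,5], [5,6]
  2-simplices (12): [0,1,4], [0,1,6], [0,3,4], [0,3,6], [1,2,3], [1,2,4], [1,3,5], [1,5,6], [2,3,6], [2,4,5], [2,5,6], [3,4,5]

giving chain groups C_0 ≅ Z^7, C_1 ≅ Z^18, C_2 ≅ Z^12.

The boundary map ∂_1: C_1 → C_0 maps an edge to its endpoints' difference, ∂[p,q] = q − p.
This gives a 7×18 integer matrix of rank 6; reducing to Smith normal form yields diagonal entries (1,1,1,1,1,1).

Boundary ∂_2: C_2 → C_1 maps a triangle to the signed sum of its edges. For instance
  ∂[3,4,5] = [4,5] − [3,5] + [3,4],
  ∂[2,5,6] = [5,6] − [2,6] + [2,5].
This gives a 18×12 integer matrix of rank 12; reducing to Smith normal form yields diagonal entries (1,1,1,1,1,1,1,1,1,1,1,2).

Now H_k = ker ∂_k / im ∂_{k+1}, so:

  H_0: rank C_0 − rank ∂_1 = 7 − 6 = 1, and the invariant factors of ∂_1 are all 1, so H_0 ≅ Z.
  H_1: rank ker ∂_1 − rank ∂_2 = (18 − 6) − 12 = 0, and ∂_2 has invariant factor 2 > 1, so H_1 ≅ Z/2.
  H_2: rank ker ∂_2 − rank ∂_3 = (12 − 12) − 0 = 0, and there is no ∂_3, so H_2 ≅ 0.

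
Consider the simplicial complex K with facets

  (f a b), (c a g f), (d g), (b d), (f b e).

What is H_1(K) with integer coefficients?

H_1 ≅ Z.

Order the vertices as a < b < c < d < e < f < g. Listing each simplex with vertices in this order, K has dimension 3 with simplices:

  0-simplices (7): a, b, c, d, e, f, g
  1-simplices (12): ab, ac, af, ag, bd, be, bf, cf, cg, dg, ef, fg
  2-simplices (6): abf, acf, acg, afg, bef, cfg
  3-simplices (1): acfg

so the chain groups are C_0 ≅ Z^7, C_1 ≅ Z^12, C_2 ≅ Z^6, C_3 ≅ Z^1.

∂_1: C_1 → C_0 maps an edge to its endpoints' difference, ∂[p,q] = q − p.
The 7×12 boundary matrix has rank 6 and Smith normal form diag(1,1,1,1,1,1).

Boundary ∂_2: C_2 → C_1 acts by ∂[p,q,r] = [q,r] − [p,r] + [p,q]. For instance
  ∂afg = fg − ag + af,
  ∂cfg = fg − cg + cf.
As a 12×6 matrix over Z this has rank 5, with invariant factors (1,1,1,1,1).

The boundary map ∂_3: C_3 → C_2 sends each 3-simplex σ to the alternating sum Σ_i (−1)^i (σ with its i-th vertex removed). For instance
  ∂acfg = cfg − afg + acg − acf.
The 6×1 boundary matrix has rank 1 and Smith normal form diag(1).

Reading off H_k = ker ∂_k / im ∂_{k+1}:

  H_1: rank ker ∂_1 − rank ∂_2 = (12 − 6) − 5 = 1, and the invariant factors of ∂_2 are all 1, so H_1 ≅ Z.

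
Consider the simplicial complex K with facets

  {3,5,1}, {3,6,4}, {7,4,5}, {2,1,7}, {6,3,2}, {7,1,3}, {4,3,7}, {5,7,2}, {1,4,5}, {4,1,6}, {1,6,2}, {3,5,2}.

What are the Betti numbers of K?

b_0 = 1, b_1 = 0, b_2 = 0.

Order the vertices as 1 < 2 < 3 < 4 < 5 < 6 < 7. Listing each simplex with vertices in this order, K has dimension 2 with simplices:

  0-simplices (7): [1], [2], [3], [4], [5], [6], [7]
  1-simplices (18): [1,2], [1,3], [1,4], [1,5], [1,6], [1,7], [2,3], [2,5], [2,6], [2,7], [3,4], [3,5], [3,6], [3,7], [4,5], [4,6], [4,7], [5,7]
  2-simplices (12): [1,2,6], [1,2,7], [1,3,5], [1,3,7], [1,4,5], [1,4,6], [2,3,5], [2,3,6], [2,5,7], [3,4,6], [3,4,7], [4,5,7]

Hence C_0 ≅ Z^7, C_1 ≅ Z^18, C_2 ≅ Z^12.

The boundary map ∂_1: C_1 → C_0 sends each edge [p,q] (with p < q) to q − p.
As a 7×18 matrix over Z this has rank 6, with invariant factors (1,1,1,1,1,1).

The boundary map ∂_2: C_2 → C_1 maps a triangle to the signed sum of its edges. For instance
  ∂[1,2,7] = [2,7] − [1,7] + [1,2],
  ∂[1,2,6] = [2,6] − [1,6] + [1,2].
The 18×12 boundary matrix has rank 12 and Smith normal form diag(1,1,1,1,1,1,1,1,1,1,1,2).

From H_k ≅ ker(∂_k) / im(∂_{k+1}) we obtain:

  H_0: rank C_0 − rank ∂_1 = 7 − 6 = 1, and the invariant factors of ∂_1 are all 1, so H_0 = Z.
  H_1: rank ker ∂_1 − rank ∂_2 = (18 − 6) − 12 = 0, and ∂_2 has invariant factor 2 > 1, so H_1 = Z/2.
  H_2: rank ker ∂_2 − rank ∂_3 = (12 − 12) − 0 = 0, and there is no ∂_3, so H_2 = 0.

Hence the Betti numbers are b_0 = 1, b_1 = 0, b_2 = 0.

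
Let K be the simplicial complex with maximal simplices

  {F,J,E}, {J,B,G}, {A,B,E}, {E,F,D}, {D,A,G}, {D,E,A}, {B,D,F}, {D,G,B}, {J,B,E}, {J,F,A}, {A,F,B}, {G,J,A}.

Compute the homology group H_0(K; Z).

H_0 = Z.

Order the vertices as A < B < D < E < F < G < J. Listing each simplex with vertices in this order, K has dimension 2 with simplices:

  0-simplices (7): A, B, D, E, F, G, J
  1-simplices (18): AB, AD, AE, AF, AG, AJ, BD, BE, BF, BG, BJ, DE, DF, DG, EF, EJ, FJ, GJ
  2-simplices (12): ABE, ABF, ADE, ADG, AFJ, AGJ, BDF, BDG, BEJ, BGJ, DEF, EFJ

Hence C_0 ≅ Z^7, C_1 ≅ Z^18, C_2 ≅ Z^12.

∂_1: C_1 → C_0 sends each edge [p,q] (with p < q) to q − p. For instance
  ∂AJ = J − A.
As a 7×18 matrix over Z this has rank 6, with invariant factors (1,1,1,1,1,1).

Boundary ∂_2: C_2 → C_1 sends each 2-simplex [p,q,r] to [q,r] − [p,r] + [p,q]. For instance
  ∂ABF = BF − AF + AB,
  ∂BDF = DF − BF + BD.
This gives a 18×12 integer matrix of rank 12; reducing to Smith normal form yields diagonal entries (1,1,1,1,1,1,1,1,1,1,1,2).

From H_k ≅ ker(∂_k) / im(∂_{k+1}) we obtain:

  H_0: rank C_0 − rank ∂_1 = 7 − 6 = 1, and the invariant factors of ∂_1 are all 1, so H_0 ≅ Z.

(K is a triangulation of the real projective plane RP^2.)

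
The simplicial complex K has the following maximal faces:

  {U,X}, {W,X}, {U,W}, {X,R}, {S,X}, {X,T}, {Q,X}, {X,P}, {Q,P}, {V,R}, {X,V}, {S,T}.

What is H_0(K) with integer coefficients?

Order the vertices as P < Q < R < S < T < U < V < W < X. Listing each simplex with vertices in this order, K has dimension 1 with simplices:

  0-simplices (9): P, Q, R, S, T, U, V, W, X
  1-simplices (12): PQ, PX, QX, RV, RX, ST, SX, TX, UW, UX, VX, WX

Hence C_0 ≅ Z^9, C_1 ≅ Z^12.

∂_1: C_1 → C_0 maps an edge to its endpoints' difference, ∂[p,q] = q − p. For instance
  ∂QX = X − Q.
The resulting 9×12 matrix has rank 8, and its Smith normal form has invariant factors (1,1,1,1,1,1,1,1).

From H_k ≅ ker(∂_k) / im(∂_{k+1}) we obtain:

  H_0: rank C_0 − rank ∂_1 = 9 − 8 = 1, and the invariant factors of ∂_1 are all 1, so H_0 ≅ Z.

H_0 = Z.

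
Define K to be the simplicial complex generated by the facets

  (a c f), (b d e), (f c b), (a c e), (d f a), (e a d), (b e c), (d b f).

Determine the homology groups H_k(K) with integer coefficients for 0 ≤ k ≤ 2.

Fix the vertex order a < b < c < d < e < f and write every simplex with vertices in increasing order. Then dim K = 2 and the simplices of K are:

  0-simplices (6): a, b, c, d, e, f
  1-simplices (12): ac, ad, ae, af, bc, bd, be, bf, ce, cf, de, df
  2-simplices (8): ace, acf, ade, adf, bce, bcf, bde, bdf

giving chain groups C_0 ≅ Z^6, C_1 ≅ Z^12, C_2 ≅ Z^8.

The boundary map ∂_1: C_1 → C_0 maps an edge to its endpoints' difference, ∂[p,q] = q − p. For instance
  ∂af = f − a.
The resulting 6×12 matrix has rank 5, and its Smith normal form has invariant factors (1,1,1,1,1).

∂_2: C_2 → C_1 maps a triangle to the signed sum of its edges. For instance
  ∂acf = cf − af + ac,
  ∂adf = df − af + ad.
As a 12×8 matrix over Z this has rank 7, with invariant factors (1,1,1,1,1,1,1).

Computing H_k = (kernel of ∂_k) / (image of ∂_{k+1}):

  H_0: rank C_0 − rank ∂_1 = 6 − 5 = 1, and the invariant factors of ∂_1 are all 1, so H_0 = Z.
  H_1: rank ker ∂_1 − rank ∂_2 = (12 − 5) − 7 = 0, and the invariant factors of ∂_2 are all 1, so H_1 = 0.
  H_2: rank ker ∂_2 − rank ∂_3 = (8 − 7) − 0 = 1, and there is no ∂_3, so H_2 = Z.

H_0 ≅ Z,  H_1 = 0,  H_2 ≅ Z.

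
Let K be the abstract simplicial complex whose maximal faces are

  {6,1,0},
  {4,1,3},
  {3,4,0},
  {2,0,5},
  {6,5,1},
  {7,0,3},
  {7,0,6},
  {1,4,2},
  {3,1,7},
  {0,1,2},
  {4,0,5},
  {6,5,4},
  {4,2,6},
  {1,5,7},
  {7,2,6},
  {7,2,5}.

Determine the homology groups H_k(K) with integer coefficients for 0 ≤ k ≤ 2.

Take the total order 0 < 1 < 2 < 3 < 4 < 5 < 6 < 7 on the vertex set. Then K (dimension 2) consists of the simplices:

  0-simplices (8): [0], [1], [2], [3], [4], [5], [6], [7]
  1-simplices (24): (24 of them)
  2-simplices (16): [0,1,2], [0,1,6], [0,2,5], [0,3,4], [0,3,7], [0,4,5], [0,6,7], [1,2,4], [1,3,4], [1,3,7], [1,5,6], [1,5,7], [2,4,6], [2,5,7], [2,6,7], [4,5,6]

so the chain groups are C_0 ≅ Z^8, C_1 ≅ Z^24, C_2 ≅ Z^16.

∂_1: C_1 → C_0 maps an edge to its endpoints' difference, ∂[p,q] = q − p. For instance
  ∂[0,2] = [2] − [0].
The 8×24 boundary matrix has rank 7 and Smith normal form diag(1,1,1,1,1,1,1).

∂_2: C_2 → C_1 maps a triangle to the signed sum of its edges. For instance
  ∂[1,5,7] = [5,7] − [1,7] + [1,5],
  ∂[2,6,7] = [6,7] − [2,7] + [2,6].
This gives a 24×16 integer matrix of rank 15; reducing to Smith normal form yields diagonal entries (1,1,1,1,1,1,1,1,1,1,1,1,1,1,1).

Reading off H_k = ker ∂_k / im ∂_{k+1}:

  H_0: rank C_0 − rank ∂_1 = 8 − 7 = 1, and the invariant factors of ∂_1 are all 1, so H_0 ≅ Z.
  H_1: rank ker ∂_1 − rank ∂_2 = (24 − 7) − 15 = 2, and the invariant factors of ∂_2 are all 1, so H_1 ≅ Z^2.
  H_2: rank ker ∂_2 − rank ∂_3 = (16 − 15) − 0 = 1, and there is no ∂_3, so H_2 ≅ Z.

(K is a triangulation of the torus T^2.)

H_0 = Z,  H_1 = Z^2,  H_2 = Z.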